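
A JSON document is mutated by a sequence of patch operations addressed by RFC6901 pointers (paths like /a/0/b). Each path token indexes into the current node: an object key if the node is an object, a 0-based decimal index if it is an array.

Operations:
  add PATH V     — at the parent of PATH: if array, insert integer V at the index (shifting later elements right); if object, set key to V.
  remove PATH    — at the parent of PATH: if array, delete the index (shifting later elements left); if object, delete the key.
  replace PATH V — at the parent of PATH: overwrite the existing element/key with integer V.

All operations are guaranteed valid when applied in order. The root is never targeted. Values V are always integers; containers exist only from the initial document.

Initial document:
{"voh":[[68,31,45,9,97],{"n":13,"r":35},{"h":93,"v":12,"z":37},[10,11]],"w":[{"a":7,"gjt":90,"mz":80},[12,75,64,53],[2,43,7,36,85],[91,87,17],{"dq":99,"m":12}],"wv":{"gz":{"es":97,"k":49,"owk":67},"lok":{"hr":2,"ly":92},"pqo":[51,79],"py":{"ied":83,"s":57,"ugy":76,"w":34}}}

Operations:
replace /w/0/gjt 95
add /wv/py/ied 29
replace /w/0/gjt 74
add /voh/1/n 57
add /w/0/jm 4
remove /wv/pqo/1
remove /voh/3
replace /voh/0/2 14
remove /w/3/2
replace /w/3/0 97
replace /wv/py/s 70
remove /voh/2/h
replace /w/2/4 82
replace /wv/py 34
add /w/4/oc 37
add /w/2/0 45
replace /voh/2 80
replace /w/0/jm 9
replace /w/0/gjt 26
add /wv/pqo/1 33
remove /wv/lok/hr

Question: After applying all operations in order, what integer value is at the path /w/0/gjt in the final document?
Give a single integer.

After op 1 (replace /w/0/gjt 95): {"voh":[[68,31,45,9,97],{"n":13,"r":35},{"h":93,"v":12,"z":37},[10,11]],"w":[{"a":7,"gjt":95,"mz":80},[12,75,64,53],[2,43,7,36,85],[91,87,17],{"dq":99,"m":12}],"wv":{"gz":{"es":97,"k":49,"owk":67},"lok":{"hr":2,"ly":92},"pqo":[51,79],"py":{"ied":83,"s":57,"ugy":76,"w":34}}}
After op 2 (add /wv/py/ied 29): {"voh":[[68,31,45,9,97],{"n":13,"r":35},{"h":93,"v":12,"z":37},[10,11]],"w":[{"a":7,"gjt":95,"mz":80},[12,75,64,53],[2,43,7,36,85],[91,87,17],{"dq":99,"m":12}],"wv":{"gz":{"es":97,"k":49,"owk":67},"lok":{"hr":2,"ly":92},"pqo":[51,79],"py":{"ied":29,"s":57,"ugy":76,"w":34}}}
After op 3 (replace /w/0/gjt 74): {"voh":[[68,31,45,9,97],{"n":13,"r":35},{"h":93,"v":12,"z":37},[10,11]],"w":[{"a":7,"gjt":74,"mz":80},[12,75,64,53],[2,43,7,36,85],[91,87,17],{"dq":99,"m":12}],"wv":{"gz":{"es":97,"k":49,"owk":67},"lok":{"hr":2,"ly":92},"pqo":[51,79],"py":{"ied":29,"s":57,"ugy":76,"w":34}}}
After op 4 (add /voh/1/n 57): {"voh":[[68,31,45,9,97],{"n":57,"r":35},{"h":93,"v":12,"z":37},[10,11]],"w":[{"a":7,"gjt":74,"mz":80},[12,75,64,53],[2,43,7,36,85],[91,87,17],{"dq":99,"m":12}],"wv":{"gz":{"es":97,"k":49,"owk":67},"lok":{"hr":2,"ly":92},"pqo":[51,79],"py":{"ied":29,"s":57,"ugy":76,"w":34}}}
After op 5 (add /w/0/jm 4): {"voh":[[68,31,45,9,97],{"n":57,"r":35},{"h":93,"v":12,"z":37},[10,11]],"w":[{"a":7,"gjt":74,"jm":4,"mz":80},[12,75,64,53],[2,43,7,36,85],[91,87,17],{"dq":99,"m":12}],"wv":{"gz":{"es":97,"k":49,"owk":67},"lok":{"hr":2,"ly":92},"pqo":[51,79],"py":{"ied":29,"s":57,"ugy":76,"w":34}}}
After op 6 (remove /wv/pqo/1): {"voh":[[68,31,45,9,97],{"n":57,"r":35},{"h":93,"v":12,"z":37},[10,11]],"w":[{"a":7,"gjt":74,"jm":4,"mz":80},[12,75,64,53],[2,43,7,36,85],[91,87,17],{"dq":99,"m":12}],"wv":{"gz":{"es":97,"k":49,"owk":67},"lok":{"hr":2,"ly":92},"pqo":[51],"py":{"ied":29,"s":57,"ugy":76,"w":34}}}
After op 7 (remove /voh/3): {"voh":[[68,31,45,9,97],{"n":57,"r":35},{"h":93,"v":12,"z":37}],"w":[{"a":7,"gjt":74,"jm":4,"mz":80},[12,75,64,53],[2,43,7,36,85],[91,87,17],{"dq":99,"m":12}],"wv":{"gz":{"es":97,"k":49,"owk":67},"lok":{"hr":2,"ly":92},"pqo":[51],"py":{"ied":29,"s":57,"ugy":76,"w":34}}}
After op 8 (replace /voh/0/2 14): {"voh":[[68,31,14,9,97],{"n":57,"r":35},{"h":93,"v":12,"z":37}],"w":[{"a":7,"gjt":74,"jm":4,"mz":80},[12,75,64,53],[2,43,7,36,85],[91,87,17],{"dq":99,"m":12}],"wv":{"gz":{"es":97,"k":49,"owk":67},"lok":{"hr":2,"ly":92},"pqo":[51],"py":{"ied":29,"s":57,"ugy":76,"w":34}}}
After op 9 (remove /w/3/2): {"voh":[[68,31,14,9,97],{"n":57,"r":35},{"h":93,"v":12,"z":37}],"w":[{"a":7,"gjt":74,"jm":4,"mz":80},[12,75,64,53],[2,43,7,36,85],[91,87],{"dq":99,"m":12}],"wv":{"gz":{"es":97,"k":49,"owk":67},"lok":{"hr":2,"ly":92},"pqo":[51],"py":{"ied":29,"s":57,"ugy":76,"w":34}}}
After op 10 (replace /w/3/0 97): {"voh":[[68,31,14,9,97],{"n":57,"r":35},{"h":93,"v":12,"z":37}],"w":[{"a":7,"gjt":74,"jm":4,"mz":80},[12,75,64,53],[2,43,7,36,85],[97,87],{"dq":99,"m":12}],"wv":{"gz":{"es":97,"k":49,"owk":67},"lok":{"hr":2,"ly":92},"pqo":[51],"py":{"ied":29,"s":57,"ugy":76,"w":34}}}
After op 11 (replace /wv/py/s 70): {"voh":[[68,31,14,9,97],{"n":57,"r":35},{"h":93,"v":12,"z":37}],"w":[{"a":7,"gjt":74,"jm":4,"mz":80},[12,75,64,53],[2,43,7,36,85],[97,87],{"dq":99,"m":12}],"wv":{"gz":{"es":97,"k":49,"owk":67},"lok":{"hr":2,"ly":92},"pqo":[51],"py":{"ied":29,"s":70,"ugy":76,"w":34}}}
After op 12 (remove /voh/2/h): {"voh":[[68,31,14,9,97],{"n":57,"r":35},{"v":12,"z":37}],"w":[{"a":7,"gjt":74,"jm":4,"mz":80},[12,75,64,53],[2,43,7,36,85],[97,87],{"dq":99,"m":12}],"wv":{"gz":{"es":97,"k":49,"owk":67},"lok":{"hr":2,"ly":92},"pqo":[51],"py":{"ied":29,"s":70,"ugy":76,"w":34}}}
After op 13 (replace /w/2/4 82): {"voh":[[68,31,14,9,97],{"n":57,"r":35},{"v":12,"z":37}],"w":[{"a":7,"gjt":74,"jm":4,"mz":80},[12,75,64,53],[2,43,7,36,82],[97,87],{"dq":99,"m":12}],"wv":{"gz":{"es":97,"k":49,"owk":67},"lok":{"hr":2,"ly":92},"pqo":[51],"py":{"ied":29,"s":70,"ugy":76,"w":34}}}
After op 14 (replace /wv/py 34): {"voh":[[68,31,14,9,97],{"n":57,"r":35},{"v":12,"z":37}],"w":[{"a":7,"gjt":74,"jm":4,"mz":80},[12,75,64,53],[2,43,7,36,82],[97,87],{"dq":99,"m":12}],"wv":{"gz":{"es":97,"k":49,"owk":67},"lok":{"hr":2,"ly":92},"pqo":[51],"py":34}}
After op 15 (add /w/4/oc 37): {"voh":[[68,31,14,9,97],{"n":57,"r":35},{"v":12,"z":37}],"w":[{"a":7,"gjt":74,"jm":4,"mz":80},[12,75,64,53],[2,43,7,36,82],[97,87],{"dq":99,"m":12,"oc":37}],"wv":{"gz":{"es":97,"k":49,"owk":67},"lok":{"hr":2,"ly":92},"pqo":[51],"py":34}}
After op 16 (add /w/2/0 45): {"voh":[[68,31,14,9,97],{"n":57,"r":35},{"v":12,"z":37}],"w":[{"a":7,"gjt":74,"jm":4,"mz":80},[12,75,64,53],[45,2,43,7,36,82],[97,87],{"dq":99,"m":12,"oc":37}],"wv":{"gz":{"es":97,"k":49,"owk":67},"lok":{"hr":2,"ly":92},"pqo":[51],"py":34}}
After op 17 (replace /voh/2 80): {"voh":[[68,31,14,9,97],{"n":57,"r":35},80],"w":[{"a":7,"gjt":74,"jm":4,"mz":80},[12,75,64,53],[45,2,43,7,36,82],[97,87],{"dq":99,"m":12,"oc":37}],"wv":{"gz":{"es":97,"k":49,"owk":67},"lok":{"hr":2,"ly":92},"pqo":[51],"py":34}}
After op 18 (replace /w/0/jm 9): {"voh":[[68,31,14,9,97],{"n":57,"r":35},80],"w":[{"a":7,"gjt":74,"jm":9,"mz":80},[12,75,64,53],[45,2,43,7,36,82],[97,87],{"dq":99,"m":12,"oc":37}],"wv":{"gz":{"es":97,"k":49,"owk":67},"lok":{"hr":2,"ly":92},"pqo":[51],"py":34}}
After op 19 (replace /w/0/gjt 26): {"voh":[[68,31,14,9,97],{"n":57,"r":35},80],"w":[{"a":7,"gjt":26,"jm":9,"mz":80},[12,75,64,53],[45,2,43,7,36,82],[97,87],{"dq":99,"m":12,"oc":37}],"wv":{"gz":{"es":97,"k":49,"owk":67},"lok":{"hr":2,"ly":92},"pqo":[51],"py":34}}
After op 20 (add /wv/pqo/1 33): {"voh":[[68,31,14,9,97],{"n":57,"r":35},80],"w":[{"a":7,"gjt":26,"jm":9,"mz":80},[12,75,64,53],[45,2,43,7,36,82],[97,87],{"dq":99,"m":12,"oc":37}],"wv":{"gz":{"es":97,"k":49,"owk":67},"lok":{"hr":2,"ly":92},"pqo":[51,33],"py":34}}
After op 21 (remove /wv/lok/hr): {"voh":[[68,31,14,9,97],{"n":57,"r":35},80],"w":[{"a":7,"gjt":26,"jm":9,"mz":80},[12,75,64,53],[45,2,43,7,36,82],[97,87],{"dq":99,"m":12,"oc":37}],"wv":{"gz":{"es":97,"k":49,"owk":67},"lok":{"ly":92},"pqo":[51,33],"py":34}}
Value at /w/0/gjt: 26

Answer: 26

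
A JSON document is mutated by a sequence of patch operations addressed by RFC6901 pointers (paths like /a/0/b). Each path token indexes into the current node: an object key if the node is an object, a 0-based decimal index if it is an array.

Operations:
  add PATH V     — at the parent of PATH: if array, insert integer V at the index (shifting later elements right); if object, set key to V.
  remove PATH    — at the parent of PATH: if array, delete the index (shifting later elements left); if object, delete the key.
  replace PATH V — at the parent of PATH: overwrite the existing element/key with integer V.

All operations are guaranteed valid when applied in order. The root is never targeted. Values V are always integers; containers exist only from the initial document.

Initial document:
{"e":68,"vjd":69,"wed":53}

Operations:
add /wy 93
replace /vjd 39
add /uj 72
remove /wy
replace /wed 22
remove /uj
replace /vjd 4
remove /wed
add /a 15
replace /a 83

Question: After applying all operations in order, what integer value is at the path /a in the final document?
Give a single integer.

After op 1 (add /wy 93): {"e":68,"vjd":69,"wed":53,"wy":93}
After op 2 (replace /vjd 39): {"e":68,"vjd":39,"wed":53,"wy":93}
After op 3 (add /uj 72): {"e":68,"uj":72,"vjd":39,"wed":53,"wy":93}
After op 4 (remove /wy): {"e":68,"uj":72,"vjd":39,"wed":53}
After op 5 (replace /wed 22): {"e":68,"uj":72,"vjd":39,"wed":22}
After op 6 (remove /uj): {"e":68,"vjd":39,"wed":22}
After op 7 (replace /vjd 4): {"e":68,"vjd":4,"wed":22}
After op 8 (remove /wed): {"e":68,"vjd":4}
After op 9 (add /a 15): {"a":15,"e":68,"vjd":4}
After op 10 (replace /a 83): {"a":83,"e":68,"vjd":4}
Value at /a: 83

Answer: 83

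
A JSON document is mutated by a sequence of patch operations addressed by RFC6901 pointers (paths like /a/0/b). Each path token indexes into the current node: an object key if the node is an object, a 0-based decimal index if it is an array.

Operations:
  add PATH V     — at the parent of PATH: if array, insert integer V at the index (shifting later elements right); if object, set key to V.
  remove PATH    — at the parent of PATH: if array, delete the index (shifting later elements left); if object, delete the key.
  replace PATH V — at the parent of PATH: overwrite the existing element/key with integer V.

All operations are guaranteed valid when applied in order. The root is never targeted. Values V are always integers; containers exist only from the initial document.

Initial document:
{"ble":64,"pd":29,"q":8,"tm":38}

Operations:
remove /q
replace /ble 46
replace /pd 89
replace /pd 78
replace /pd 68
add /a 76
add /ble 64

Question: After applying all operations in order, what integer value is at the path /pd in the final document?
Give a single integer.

After op 1 (remove /q): {"ble":64,"pd":29,"tm":38}
After op 2 (replace /ble 46): {"ble":46,"pd":29,"tm":38}
After op 3 (replace /pd 89): {"ble":46,"pd":89,"tm":38}
After op 4 (replace /pd 78): {"ble":46,"pd":78,"tm":38}
After op 5 (replace /pd 68): {"ble":46,"pd":68,"tm":38}
After op 6 (add /a 76): {"a":76,"ble":46,"pd":68,"tm":38}
After op 7 (add /ble 64): {"a":76,"ble":64,"pd":68,"tm":38}
Value at /pd: 68

Answer: 68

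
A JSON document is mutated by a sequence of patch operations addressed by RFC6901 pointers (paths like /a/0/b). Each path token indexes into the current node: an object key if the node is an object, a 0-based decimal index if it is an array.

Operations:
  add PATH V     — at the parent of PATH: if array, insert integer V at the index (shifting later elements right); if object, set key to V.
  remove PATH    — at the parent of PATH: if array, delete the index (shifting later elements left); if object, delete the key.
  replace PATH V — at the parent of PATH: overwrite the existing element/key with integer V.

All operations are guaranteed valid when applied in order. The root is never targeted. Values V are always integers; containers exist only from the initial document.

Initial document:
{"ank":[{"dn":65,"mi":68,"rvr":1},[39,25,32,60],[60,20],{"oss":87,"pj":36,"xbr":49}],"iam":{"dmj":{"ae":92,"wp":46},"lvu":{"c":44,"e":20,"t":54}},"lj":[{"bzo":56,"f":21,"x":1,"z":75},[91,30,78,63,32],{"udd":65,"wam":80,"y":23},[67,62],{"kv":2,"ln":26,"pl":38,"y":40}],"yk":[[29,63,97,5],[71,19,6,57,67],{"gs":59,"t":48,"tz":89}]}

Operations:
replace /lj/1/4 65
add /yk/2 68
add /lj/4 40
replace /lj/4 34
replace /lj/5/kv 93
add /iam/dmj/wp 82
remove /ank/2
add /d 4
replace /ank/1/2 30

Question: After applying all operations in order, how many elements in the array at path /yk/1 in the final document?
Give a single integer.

After op 1 (replace /lj/1/4 65): {"ank":[{"dn":65,"mi":68,"rvr":1},[39,25,32,60],[60,20],{"oss":87,"pj":36,"xbr":49}],"iam":{"dmj":{"ae":92,"wp":46},"lvu":{"c":44,"e":20,"t":54}},"lj":[{"bzo":56,"f":21,"x":1,"z":75},[91,30,78,63,65],{"udd":65,"wam":80,"y":23},[67,62],{"kv":2,"ln":26,"pl":38,"y":40}],"yk":[[29,63,97,5],[71,19,6,57,67],{"gs":59,"t":48,"tz":89}]}
After op 2 (add /yk/2 68): {"ank":[{"dn":65,"mi":68,"rvr":1},[39,25,32,60],[60,20],{"oss":87,"pj":36,"xbr":49}],"iam":{"dmj":{"ae":92,"wp":46},"lvu":{"c":44,"e":20,"t":54}},"lj":[{"bzo":56,"f":21,"x":1,"z":75},[91,30,78,63,65],{"udd":65,"wam":80,"y":23},[67,62],{"kv":2,"ln":26,"pl":38,"y":40}],"yk":[[29,63,97,5],[71,19,6,57,67],68,{"gs":59,"t":48,"tz":89}]}
After op 3 (add /lj/4 40): {"ank":[{"dn":65,"mi":68,"rvr":1},[39,25,32,60],[60,20],{"oss":87,"pj":36,"xbr":49}],"iam":{"dmj":{"ae":92,"wp":46},"lvu":{"c":44,"e":20,"t":54}},"lj":[{"bzo":56,"f":21,"x":1,"z":75},[91,30,78,63,65],{"udd":65,"wam":80,"y":23},[67,62],40,{"kv":2,"ln":26,"pl":38,"y":40}],"yk":[[29,63,97,5],[71,19,6,57,67],68,{"gs":59,"t":48,"tz":89}]}
After op 4 (replace /lj/4 34): {"ank":[{"dn":65,"mi":68,"rvr":1},[39,25,32,60],[60,20],{"oss":87,"pj":36,"xbr":49}],"iam":{"dmj":{"ae":92,"wp":46},"lvu":{"c":44,"e":20,"t":54}},"lj":[{"bzo":56,"f":21,"x":1,"z":75},[91,30,78,63,65],{"udd":65,"wam":80,"y":23},[67,62],34,{"kv":2,"ln":26,"pl":38,"y":40}],"yk":[[29,63,97,5],[71,19,6,57,67],68,{"gs":59,"t":48,"tz":89}]}
After op 5 (replace /lj/5/kv 93): {"ank":[{"dn":65,"mi":68,"rvr":1},[39,25,32,60],[60,20],{"oss":87,"pj":36,"xbr":49}],"iam":{"dmj":{"ae":92,"wp":46},"lvu":{"c":44,"e":20,"t":54}},"lj":[{"bzo":56,"f":21,"x":1,"z":75},[91,30,78,63,65],{"udd":65,"wam":80,"y":23},[67,62],34,{"kv":93,"ln":26,"pl":38,"y":40}],"yk":[[29,63,97,5],[71,19,6,57,67],68,{"gs":59,"t":48,"tz":89}]}
After op 6 (add /iam/dmj/wp 82): {"ank":[{"dn":65,"mi":68,"rvr":1},[39,25,32,60],[60,20],{"oss":87,"pj":36,"xbr":49}],"iam":{"dmj":{"ae":92,"wp":82},"lvu":{"c":44,"e":20,"t":54}},"lj":[{"bzo":56,"f":21,"x":1,"z":75},[91,30,78,63,65],{"udd":65,"wam":80,"y":23},[67,62],34,{"kv":93,"ln":26,"pl":38,"y":40}],"yk":[[29,63,97,5],[71,19,6,57,67],68,{"gs":59,"t":48,"tz":89}]}
After op 7 (remove /ank/2): {"ank":[{"dn":65,"mi":68,"rvr":1},[39,25,32,60],{"oss":87,"pj":36,"xbr":49}],"iam":{"dmj":{"ae":92,"wp":82},"lvu":{"c":44,"e":20,"t":54}},"lj":[{"bzo":56,"f":21,"x":1,"z":75},[91,30,78,63,65],{"udd":65,"wam":80,"y":23},[67,62],34,{"kv":93,"ln":26,"pl":38,"y":40}],"yk":[[29,63,97,5],[71,19,6,57,67],68,{"gs":59,"t":48,"tz":89}]}
After op 8 (add /d 4): {"ank":[{"dn":65,"mi":68,"rvr":1},[39,25,32,60],{"oss":87,"pj":36,"xbr":49}],"d":4,"iam":{"dmj":{"ae":92,"wp":82},"lvu":{"c":44,"e":20,"t":54}},"lj":[{"bzo":56,"f":21,"x":1,"z":75},[91,30,78,63,65],{"udd":65,"wam":80,"y":23},[67,62],34,{"kv":93,"ln":26,"pl":38,"y":40}],"yk":[[29,63,97,5],[71,19,6,57,67],68,{"gs":59,"t":48,"tz":89}]}
After op 9 (replace /ank/1/2 30): {"ank":[{"dn":65,"mi":68,"rvr":1},[39,25,30,60],{"oss":87,"pj":36,"xbr":49}],"d":4,"iam":{"dmj":{"ae":92,"wp":82},"lvu":{"c":44,"e":20,"t":54}},"lj":[{"bzo":56,"f":21,"x":1,"z":75},[91,30,78,63,65],{"udd":65,"wam":80,"y":23},[67,62],34,{"kv":93,"ln":26,"pl":38,"y":40}],"yk":[[29,63,97,5],[71,19,6,57,67],68,{"gs":59,"t":48,"tz":89}]}
Size at path /yk/1: 5

Answer: 5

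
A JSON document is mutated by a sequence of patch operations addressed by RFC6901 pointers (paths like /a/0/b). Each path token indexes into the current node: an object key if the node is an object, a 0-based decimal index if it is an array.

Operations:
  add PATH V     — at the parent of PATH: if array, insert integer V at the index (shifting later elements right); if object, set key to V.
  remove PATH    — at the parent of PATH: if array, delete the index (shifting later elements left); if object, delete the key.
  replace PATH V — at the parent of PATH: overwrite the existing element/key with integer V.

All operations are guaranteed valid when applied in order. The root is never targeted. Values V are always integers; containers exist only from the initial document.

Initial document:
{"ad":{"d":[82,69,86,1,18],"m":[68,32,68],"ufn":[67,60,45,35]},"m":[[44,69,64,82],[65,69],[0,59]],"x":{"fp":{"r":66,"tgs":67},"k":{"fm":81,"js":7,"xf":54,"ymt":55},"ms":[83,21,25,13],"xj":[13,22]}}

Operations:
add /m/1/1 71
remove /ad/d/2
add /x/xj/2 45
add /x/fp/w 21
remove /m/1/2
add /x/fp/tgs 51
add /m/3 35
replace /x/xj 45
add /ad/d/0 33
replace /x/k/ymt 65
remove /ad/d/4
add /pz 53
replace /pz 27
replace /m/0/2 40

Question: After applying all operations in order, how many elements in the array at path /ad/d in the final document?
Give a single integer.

Answer: 4

Derivation:
After op 1 (add /m/1/1 71): {"ad":{"d":[82,69,86,1,18],"m":[68,32,68],"ufn":[67,60,45,35]},"m":[[44,69,64,82],[65,71,69],[0,59]],"x":{"fp":{"r":66,"tgs":67},"k":{"fm":81,"js":7,"xf":54,"ymt":55},"ms":[83,21,25,13],"xj":[13,22]}}
After op 2 (remove /ad/d/2): {"ad":{"d":[82,69,1,18],"m":[68,32,68],"ufn":[67,60,45,35]},"m":[[44,69,64,82],[65,71,69],[0,59]],"x":{"fp":{"r":66,"tgs":67},"k":{"fm":81,"js":7,"xf":54,"ymt":55},"ms":[83,21,25,13],"xj":[13,22]}}
After op 3 (add /x/xj/2 45): {"ad":{"d":[82,69,1,18],"m":[68,32,68],"ufn":[67,60,45,35]},"m":[[44,69,64,82],[65,71,69],[0,59]],"x":{"fp":{"r":66,"tgs":67},"k":{"fm":81,"js":7,"xf":54,"ymt":55},"ms":[83,21,25,13],"xj":[13,22,45]}}
After op 4 (add /x/fp/w 21): {"ad":{"d":[82,69,1,18],"m":[68,32,68],"ufn":[67,60,45,35]},"m":[[44,69,64,82],[65,71,69],[0,59]],"x":{"fp":{"r":66,"tgs":67,"w":21},"k":{"fm":81,"js":7,"xf":54,"ymt":55},"ms":[83,21,25,13],"xj":[13,22,45]}}
After op 5 (remove /m/1/2): {"ad":{"d":[82,69,1,18],"m":[68,32,68],"ufn":[67,60,45,35]},"m":[[44,69,64,82],[65,71],[0,59]],"x":{"fp":{"r":66,"tgs":67,"w":21},"k":{"fm":81,"js":7,"xf":54,"ymt":55},"ms":[83,21,25,13],"xj":[13,22,45]}}
After op 6 (add /x/fp/tgs 51): {"ad":{"d":[82,69,1,18],"m":[68,32,68],"ufn":[67,60,45,35]},"m":[[44,69,64,82],[65,71],[0,59]],"x":{"fp":{"r":66,"tgs":51,"w":21},"k":{"fm":81,"js":7,"xf":54,"ymt":55},"ms":[83,21,25,13],"xj":[13,22,45]}}
After op 7 (add /m/3 35): {"ad":{"d":[82,69,1,18],"m":[68,32,68],"ufn":[67,60,45,35]},"m":[[44,69,64,82],[65,71],[0,59],35],"x":{"fp":{"r":66,"tgs":51,"w":21},"k":{"fm":81,"js":7,"xf":54,"ymt":55},"ms":[83,21,25,13],"xj":[13,22,45]}}
After op 8 (replace /x/xj 45): {"ad":{"d":[82,69,1,18],"m":[68,32,68],"ufn":[67,60,45,35]},"m":[[44,69,64,82],[65,71],[0,59],35],"x":{"fp":{"r":66,"tgs":51,"w":21},"k":{"fm":81,"js":7,"xf":54,"ymt":55},"ms":[83,21,25,13],"xj":45}}
After op 9 (add /ad/d/0 33): {"ad":{"d":[33,82,69,1,18],"m":[68,32,68],"ufn":[67,60,45,35]},"m":[[44,69,64,82],[65,71],[0,59],35],"x":{"fp":{"r":66,"tgs":51,"w":21},"k":{"fm":81,"js":7,"xf":54,"ymt":55},"ms":[83,21,25,13],"xj":45}}
After op 10 (replace /x/k/ymt 65): {"ad":{"d":[33,82,69,1,18],"m":[68,32,68],"ufn":[67,60,45,35]},"m":[[44,69,64,82],[65,71],[0,59],35],"x":{"fp":{"r":66,"tgs":51,"w":21},"k":{"fm":81,"js":7,"xf":54,"ymt":65},"ms":[83,21,25,13],"xj":45}}
After op 11 (remove /ad/d/4): {"ad":{"d":[33,82,69,1],"m":[68,32,68],"ufn":[67,60,45,35]},"m":[[44,69,64,82],[65,71],[0,59],35],"x":{"fp":{"r":66,"tgs":51,"w":21},"k":{"fm":81,"js":7,"xf":54,"ymt":65},"ms":[83,21,25,13],"xj":45}}
After op 12 (add /pz 53): {"ad":{"d":[33,82,69,1],"m":[68,32,68],"ufn":[67,60,45,35]},"m":[[44,69,64,82],[65,71],[0,59],35],"pz":53,"x":{"fp":{"r":66,"tgs":51,"w":21},"k":{"fm":81,"js":7,"xf":54,"ymt":65},"ms":[83,21,25,13],"xj":45}}
After op 13 (replace /pz 27): {"ad":{"d":[33,82,69,1],"m":[68,32,68],"ufn":[67,60,45,35]},"m":[[44,69,64,82],[65,71],[0,59],35],"pz":27,"x":{"fp":{"r":66,"tgs":51,"w":21},"k":{"fm":81,"js":7,"xf":54,"ymt":65},"ms":[83,21,25,13],"xj":45}}
After op 14 (replace /m/0/2 40): {"ad":{"d":[33,82,69,1],"m":[68,32,68],"ufn":[67,60,45,35]},"m":[[44,69,40,82],[65,71],[0,59],35],"pz":27,"x":{"fp":{"r":66,"tgs":51,"w":21},"k":{"fm":81,"js":7,"xf":54,"ymt":65},"ms":[83,21,25,13],"xj":45}}
Size at path /ad/d: 4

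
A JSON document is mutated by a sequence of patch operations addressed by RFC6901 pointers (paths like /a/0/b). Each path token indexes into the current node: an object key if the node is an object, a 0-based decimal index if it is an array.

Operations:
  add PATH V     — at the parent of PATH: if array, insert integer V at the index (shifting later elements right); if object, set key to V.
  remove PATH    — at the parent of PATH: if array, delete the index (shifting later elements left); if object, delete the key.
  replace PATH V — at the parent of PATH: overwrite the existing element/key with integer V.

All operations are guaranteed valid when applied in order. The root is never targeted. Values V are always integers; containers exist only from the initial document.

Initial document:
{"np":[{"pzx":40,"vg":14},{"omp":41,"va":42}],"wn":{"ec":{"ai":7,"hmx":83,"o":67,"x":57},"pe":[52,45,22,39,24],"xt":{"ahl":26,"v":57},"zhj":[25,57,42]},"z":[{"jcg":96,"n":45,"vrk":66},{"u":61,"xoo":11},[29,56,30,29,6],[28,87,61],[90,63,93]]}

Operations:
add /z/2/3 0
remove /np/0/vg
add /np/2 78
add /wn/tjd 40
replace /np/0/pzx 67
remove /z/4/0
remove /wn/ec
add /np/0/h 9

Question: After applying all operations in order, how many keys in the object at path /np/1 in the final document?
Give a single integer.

After op 1 (add /z/2/3 0): {"np":[{"pzx":40,"vg":14},{"omp":41,"va":42}],"wn":{"ec":{"ai":7,"hmx":83,"o":67,"x":57},"pe":[52,45,22,39,24],"xt":{"ahl":26,"v":57},"zhj":[25,57,42]},"z":[{"jcg":96,"n":45,"vrk":66},{"u":61,"xoo":11},[29,56,30,0,29,6],[28,87,61],[90,63,93]]}
After op 2 (remove /np/0/vg): {"np":[{"pzx":40},{"omp":41,"va":42}],"wn":{"ec":{"ai":7,"hmx":83,"o":67,"x":57},"pe":[52,45,22,39,24],"xt":{"ahl":26,"v":57},"zhj":[25,57,42]},"z":[{"jcg":96,"n":45,"vrk":66},{"u":61,"xoo":11},[29,56,30,0,29,6],[28,87,61],[90,63,93]]}
After op 3 (add /np/2 78): {"np":[{"pzx":40},{"omp":41,"va":42},78],"wn":{"ec":{"ai":7,"hmx":83,"o":67,"x":57},"pe":[52,45,22,39,24],"xt":{"ahl":26,"v":57},"zhj":[25,57,42]},"z":[{"jcg":96,"n":45,"vrk":66},{"u":61,"xoo":11},[29,56,30,0,29,6],[28,87,61],[90,63,93]]}
After op 4 (add /wn/tjd 40): {"np":[{"pzx":40},{"omp":41,"va":42},78],"wn":{"ec":{"ai":7,"hmx":83,"o":67,"x":57},"pe":[52,45,22,39,24],"tjd":40,"xt":{"ahl":26,"v":57},"zhj":[25,57,42]},"z":[{"jcg":96,"n":45,"vrk":66},{"u":61,"xoo":11},[29,56,30,0,29,6],[28,87,61],[90,63,93]]}
After op 5 (replace /np/0/pzx 67): {"np":[{"pzx":67},{"omp":41,"va":42},78],"wn":{"ec":{"ai":7,"hmx":83,"o":67,"x":57},"pe":[52,45,22,39,24],"tjd":40,"xt":{"ahl":26,"v":57},"zhj":[25,57,42]},"z":[{"jcg":96,"n":45,"vrk":66},{"u":61,"xoo":11},[29,56,30,0,29,6],[28,87,61],[90,63,93]]}
After op 6 (remove /z/4/0): {"np":[{"pzx":67},{"omp":41,"va":42},78],"wn":{"ec":{"ai":7,"hmx":83,"o":67,"x":57},"pe":[52,45,22,39,24],"tjd":40,"xt":{"ahl":26,"v":57},"zhj":[25,57,42]},"z":[{"jcg":96,"n":45,"vrk":66},{"u":61,"xoo":11},[29,56,30,0,29,6],[28,87,61],[63,93]]}
After op 7 (remove /wn/ec): {"np":[{"pzx":67},{"omp":41,"va":42},78],"wn":{"pe":[52,45,22,39,24],"tjd":40,"xt":{"ahl":26,"v":57},"zhj":[25,57,42]},"z":[{"jcg":96,"n":45,"vrk":66},{"u":61,"xoo":11},[29,56,30,0,29,6],[28,87,61],[63,93]]}
After op 8 (add /np/0/h 9): {"np":[{"h":9,"pzx":67},{"omp":41,"va":42},78],"wn":{"pe":[52,45,22,39,24],"tjd":40,"xt":{"ahl":26,"v":57},"zhj":[25,57,42]},"z":[{"jcg":96,"n":45,"vrk":66},{"u":61,"xoo":11},[29,56,30,0,29,6],[28,87,61],[63,93]]}
Size at path /np/1: 2

Answer: 2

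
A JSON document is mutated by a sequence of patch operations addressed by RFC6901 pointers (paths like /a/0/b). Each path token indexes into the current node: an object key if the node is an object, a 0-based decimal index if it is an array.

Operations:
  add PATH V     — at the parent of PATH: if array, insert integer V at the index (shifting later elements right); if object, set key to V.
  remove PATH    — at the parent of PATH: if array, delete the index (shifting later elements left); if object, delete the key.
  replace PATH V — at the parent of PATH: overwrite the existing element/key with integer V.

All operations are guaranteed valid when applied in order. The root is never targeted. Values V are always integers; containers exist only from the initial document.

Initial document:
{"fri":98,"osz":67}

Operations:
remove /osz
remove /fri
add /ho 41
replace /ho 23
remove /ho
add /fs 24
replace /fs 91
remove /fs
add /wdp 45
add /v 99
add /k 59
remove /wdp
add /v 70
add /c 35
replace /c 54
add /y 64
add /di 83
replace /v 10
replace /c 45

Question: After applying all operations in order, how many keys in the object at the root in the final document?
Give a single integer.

Answer: 5

Derivation:
After op 1 (remove /osz): {"fri":98}
After op 2 (remove /fri): {}
After op 3 (add /ho 41): {"ho":41}
After op 4 (replace /ho 23): {"ho":23}
After op 5 (remove /ho): {}
After op 6 (add /fs 24): {"fs":24}
After op 7 (replace /fs 91): {"fs":91}
After op 8 (remove /fs): {}
After op 9 (add /wdp 45): {"wdp":45}
After op 10 (add /v 99): {"v":99,"wdp":45}
After op 11 (add /k 59): {"k":59,"v":99,"wdp":45}
After op 12 (remove /wdp): {"k":59,"v":99}
After op 13 (add /v 70): {"k":59,"v":70}
After op 14 (add /c 35): {"c":35,"k":59,"v":70}
After op 15 (replace /c 54): {"c":54,"k":59,"v":70}
After op 16 (add /y 64): {"c":54,"k":59,"v":70,"y":64}
After op 17 (add /di 83): {"c":54,"di":83,"k":59,"v":70,"y":64}
After op 18 (replace /v 10): {"c":54,"di":83,"k":59,"v":10,"y":64}
After op 19 (replace /c 45): {"c":45,"di":83,"k":59,"v":10,"y":64}
Size at the root: 5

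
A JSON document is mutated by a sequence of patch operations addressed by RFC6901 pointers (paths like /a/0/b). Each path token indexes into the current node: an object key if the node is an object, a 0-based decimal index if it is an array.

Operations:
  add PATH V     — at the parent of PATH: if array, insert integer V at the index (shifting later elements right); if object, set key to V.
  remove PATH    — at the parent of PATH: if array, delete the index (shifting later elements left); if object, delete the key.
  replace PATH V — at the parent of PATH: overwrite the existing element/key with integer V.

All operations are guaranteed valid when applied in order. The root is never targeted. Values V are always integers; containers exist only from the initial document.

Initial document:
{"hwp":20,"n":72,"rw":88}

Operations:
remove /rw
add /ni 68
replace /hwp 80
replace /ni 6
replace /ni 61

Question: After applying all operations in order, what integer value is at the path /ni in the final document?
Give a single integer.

After op 1 (remove /rw): {"hwp":20,"n":72}
After op 2 (add /ni 68): {"hwp":20,"n":72,"ni":68}
After op 3 (replace /hwp 80): {"hwp":80,"n":72,"ni":68}
After op 4 (replace /ni 6): {"hwp":80,"n":72,"ni":6}
After op 5 (replace /ni 61): {"hwp":80,"n":72,"ni":61}
Value at /ni: 61

Answer: 61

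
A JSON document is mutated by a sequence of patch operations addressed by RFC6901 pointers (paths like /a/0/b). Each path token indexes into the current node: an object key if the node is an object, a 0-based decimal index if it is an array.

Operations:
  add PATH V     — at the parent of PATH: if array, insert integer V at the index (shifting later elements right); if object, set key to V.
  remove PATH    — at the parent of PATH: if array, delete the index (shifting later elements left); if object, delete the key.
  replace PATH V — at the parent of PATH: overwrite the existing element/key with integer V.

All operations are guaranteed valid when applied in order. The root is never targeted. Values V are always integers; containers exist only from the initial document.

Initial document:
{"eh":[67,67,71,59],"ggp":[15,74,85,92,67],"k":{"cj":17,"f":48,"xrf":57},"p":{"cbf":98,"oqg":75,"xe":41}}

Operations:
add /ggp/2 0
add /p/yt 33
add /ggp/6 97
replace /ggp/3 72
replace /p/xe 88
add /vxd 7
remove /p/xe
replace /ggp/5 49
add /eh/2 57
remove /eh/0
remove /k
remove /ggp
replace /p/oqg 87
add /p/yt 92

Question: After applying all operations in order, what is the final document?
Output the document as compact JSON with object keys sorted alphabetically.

Answer: {"eh":[67,57,71,59],"p":{"cbf":98,"oqg":87,"yt":92},"vxd":7}

Derivation:
After op 1 (add /ggp/2 0): {"eh":[67,67,71,59],"ggp":[15,74,0,85,92,67],"k":{"cj":17,"f":48,"xrf":57},"p":{"cbf":98,"oqg":75,"xe":41}}
After op 2 (add /p/yt 33): {"eh":[67,67,71,59],"ggp":[15,74,0,85,92,67],"k":{"cj":17,"f":48,"xrf":57},"p":{"cbf":98,"oqg":75,"xe":41,"yt":33}}
After op 3 (add /ggp/6 97): {"eh":[67,67,71,59],"ggp":[15,74,0,85,92,67,97],"k":{"cj":17,"f":48,"xrf":57},"p":{"cbf":98,"oqg":75,"xe":41,"yt":33}}
After op 4 (replace /ggp/3 72): {"eh":[67,67,71,59],"ggp":[15,74,0,72,92,67,97],"k":{"cj":17,"f":48,"xrf":57},"p":{"cbf":98,"oqg":75,"xe":41,"yt":33}}
After op 5 (replace /p/xe 88): {"eh":[67,67,71,59],"ggp":[15,74,0,72,92,67,97],"k":{"cj":17,"f":48,"xrf":57},"p":{"cbf":98,"oqg":75,"xe":88,"yt":33}}
After op 6 (add /vxd 7): {"eh":[67,67,71,59],"ggp":[15,74,0,72,92,67,97],"k":{"cj":17,"f":48,"xrf":57},"p":{"cbf":98,"oqg":75,"xe":88,"yt":33},"vxd":7}
After op 7 (remove /p/xe): {"eh":[67,67,71,59],"ggp":[15,74,0,72,92,67,97],"k":{"cj":17,"f":48,"xrf":57},"p":{"cbf":98,"oqg":75,"yt":33},"vxd":7}
After op 8 (replace /ggp/5 49): {"eh":[67,67,71,59],"ggp":[15,74,0,72,92,49,97],"k":{"cj":17,"f":48,"xrf":57},"p":{"cbf":98,"oqg":75,"yt":33},"vxd":7}
After op 9 (add /eh/2 57): {"eh":[67,67,57,71,59],"ggp":[15,74,0,72,92,49,97],"k":{"cj":17,"f":48,"xrf":57},"p":{"cbf":98,"oqg":75,"yt":33},"vxd":7}
After op 10 (remove /eh/0): {"eh":[67,57,71,59],"ggp":[15,74,0,72,92,49,97],"k":{"cj":17,"f":48,"xrf":57},"p":{"cbf":98,"oqg":75,"yt":33},"vxd":7}
After op 11 (remove /k): {"eh":[67,57,71,59],"ggp":[15,74,0,72,92,49,97],"p":{"cbf":98,"oqg":75,"yt":33},"vxd":7}
After op 12 (remove /ggp): {"eh":[67,57,71,59],"p":{"cbf":98,"oqg":75,"yt":33},"vxd":7}
After op 13 (replace /p/oqg 87): {"eh":[67,57,71,59],"p":{"cbf":98,"oqg":87,"yt":33},"vxd":7}
After op 14 (add /p/yt 92): {"eh":[67,57,71,59],"p":{"cbf":98,"oqg":87,"yt":92},"vxd":7}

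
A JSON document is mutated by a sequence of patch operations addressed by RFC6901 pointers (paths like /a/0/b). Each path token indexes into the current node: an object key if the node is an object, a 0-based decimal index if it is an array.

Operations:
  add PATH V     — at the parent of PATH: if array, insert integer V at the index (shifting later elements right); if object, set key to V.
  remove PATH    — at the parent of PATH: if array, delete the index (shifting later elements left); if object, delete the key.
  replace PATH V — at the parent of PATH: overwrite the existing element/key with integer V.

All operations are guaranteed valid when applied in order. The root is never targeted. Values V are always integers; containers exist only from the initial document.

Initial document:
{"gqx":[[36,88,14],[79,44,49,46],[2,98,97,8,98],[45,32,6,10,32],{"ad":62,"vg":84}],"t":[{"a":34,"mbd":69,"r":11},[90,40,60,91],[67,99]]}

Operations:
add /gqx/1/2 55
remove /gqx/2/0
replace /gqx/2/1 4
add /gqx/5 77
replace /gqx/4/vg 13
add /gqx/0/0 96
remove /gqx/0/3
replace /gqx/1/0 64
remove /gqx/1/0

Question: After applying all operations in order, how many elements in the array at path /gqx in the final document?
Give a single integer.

After op 1 (add /gqx/1/2 55): {"gqx":[[36,88,14],[79,44,55,49,46],[2,98,97,8,98],[45,32,6,10,32],{"ad":62,"vg":84}],"t":[{"a":34,"mbd":69,"r":11},[90,40,60,91],[67,99]]}
After op 2 (remove /gqx/2/0): {"gqx":[[36,88,14],[79,44,55,49,46],[98,97,8,98],[45,32,6,10,32],{"ad":62,"vg":84}],"t":[{"a":34,"mbd":69,"r":11},[90,40,60,91],[67,99]]}
After op 3 (replace /gqx/2/1 4): {"gqx":[[36,88,14],[79,44,55,49,46],[98,4,8,98],[45,32,6,10,32],{"ad":62,"vg":84}],"t":[{"a":34,"mbd":69,"r":11},[90,40,60,91],[67,99]]}
After op 4 (add /gqx/5 77): {"gqx":[[36,88,14],[79,44,55,49,46],[98,4,8,98],[45,32,6,10,32],{"ad":62,"vg":84},77],"t":[{"a":34,"mbd":69,"r":11},[90,40,60,91],[67,99]]}
After op 5 (replace /gqx/4/vg 13): {"gqx":[[36,88,14],[79,44,55,49,46],[98,4,8,98],[45,32,6,10,32],{"ad":62,"vg":13},77],"t":[{"a":34,"mbd":69,"r":11},[90,40,60,91],[67,99]]}
After op 6 (add /gqx/0/0 96): {"gqx":[[96,36,88,14],[79,44,55,49,46],[98,4,8,98],[45,32,6,10,32],{"ad":62,"vg":13},77],"t":[{"a":34,"mbd":69,"r":11},[90,40,60,91],[67,99]]}
After op 7 (remove /gqx/0/3): {"gqx":[[96,36,88],[79,44,55,49,46],[98,4,8,98],[45,32,6,10,32],{"ad":62,"vg":13},77],"t":[{"a":34,"mbd":69,"r":11},[90,40,60,91],[67,99]]}
After op 8 (replace /gqx/1/0 64): {"gqx":[[96,36,88],[64,44,55,49,46],[98,4,8,98],[45,32,6,10,32],{"ad":62,"vg":13},77],"t":[{"a":34,"mbd":69,"r":11},[90,40,60,91],[67,99]]}
After op 9 (remove /gqx/1/0): {"gqx":[[96,36,88],[44,55,49,46],[98,4,8,98],[45,32,6,10,32],{"ad":62,"vg":13},77],"t":[{"a":34,"mbd":69,"r":11},[90,40,60,91],[67,99]]}
Size at path /gqx: 6

Answer: 6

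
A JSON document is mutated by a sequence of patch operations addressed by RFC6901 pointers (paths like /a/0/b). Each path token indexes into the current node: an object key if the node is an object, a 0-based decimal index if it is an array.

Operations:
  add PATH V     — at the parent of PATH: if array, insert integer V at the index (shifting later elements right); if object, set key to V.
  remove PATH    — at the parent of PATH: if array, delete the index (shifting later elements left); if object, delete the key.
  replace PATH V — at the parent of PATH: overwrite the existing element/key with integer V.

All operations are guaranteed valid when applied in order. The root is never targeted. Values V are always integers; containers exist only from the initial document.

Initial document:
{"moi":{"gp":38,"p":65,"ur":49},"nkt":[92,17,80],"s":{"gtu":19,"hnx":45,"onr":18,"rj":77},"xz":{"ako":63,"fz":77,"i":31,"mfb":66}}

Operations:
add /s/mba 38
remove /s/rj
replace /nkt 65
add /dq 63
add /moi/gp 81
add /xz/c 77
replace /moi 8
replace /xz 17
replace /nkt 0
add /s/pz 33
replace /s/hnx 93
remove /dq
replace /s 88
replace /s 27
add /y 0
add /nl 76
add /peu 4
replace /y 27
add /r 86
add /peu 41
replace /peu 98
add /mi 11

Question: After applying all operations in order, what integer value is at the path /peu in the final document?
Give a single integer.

After op 1 (add /s/mba 38): {"moi":{"gp":38,"p":65,"ur":49},"nkt":[92,17,80],"s":{"gtu":19,"hnx":45,"mba":38,"onr":18,"rj":77},"xz":{"ako":63,"fz":77,"i":31,"mfb":66}}
After op 2 (remove /s/rj): {"moi":{"gp":38,"p":65,"ur":49},"nkt":[92,17,80],"s":{"gtu":19,"hnx":45,"mba":38,"onr":18},"xz":{"ako":63,"fz":77,"i":31,"mfb":66}}
After op 3 (replace /nkt 65): {"moi":{"gp":38,"p":65,"ur":49},"nkt":65,"s":{"gtu":19,"hnx":45,"mba":38,"onr":18},"xz":{"ako":63,"fz":77,"i":31,"mfb":66}}
After op 4 (add /dq 63): {"dq":63,"moi":{"gp":38,"p":65,"ur":49},"nkt":65,"s":{"gtu":19,"hnx":45,"mba":38,"onr":18},"xz":{"ako":63,"fz":77,"i":31,"mfb":66}}
After op 5 (add /moi/gp 81): {"dq":63,"moi":{"gp":81,"p":65,"ur":49},"nkt":65,"s":{"gtu":19,"hnx":45,"mba":38,"onr":18},"xz":{"ako":63,"fz":77,"i":31,"mfb":66}}
After op 6 (add /xz/c 77): {"dq":63,"moi":{"gp":81,"p":65,"ur":49},"nkt":65,"s":{"gtu":19,"hnx":45,"mba":38,"onr":18},"xz":{"ako":63,"c":77,"fz":77,"i":31,"mfb":66}}
After op 7 (replace /moi 8): {"dq":63,"moi":8,"nkt":65,"s":{"gtu":19,"hnx":45,"mba":38,"onr":18},"xz":{"ako":63,"c":77,"fz":77,"i":31,"mfb":66}}
After op 8 (replace /xz 17): {"dq":63,"moi":8,"nkt":65,"s":{"gtu":19,"hnx":45,"mba":38,"onr":18},"xz":17}
After op 9 (replace /nkt 0): {"dq":63,"moi":8,"nkt":0,"s":{"gtu":19,"hnx":45,"mba":38,"onr":18},"xz":17}
After op 10 (add /s/pz 33): {"dq":63,"moi":8,"nkt":0,"s":{"gtu":19,"hnx":45,"mba":38,"onr":18,"pz":33},"xz":17}
After op 11 (replace /s/hnx 93): {"dq":63,"moi":8,"nkt":0,"s":{"gtu":19,"hnx":93,"mba":38,"onr":18,"pz":33},"xz":17}
After op 12 (remove /dq): {"moi":8,"nkt":0,"s":{"gtu":19,"hnx":93,"mba":38,"onr":18,"pz":33},"xz":17}
After op 13 (replace /s 88): {"moi":8,"nkt":0,"s":88,"xz":17}
After op 14 (replace /s 27): {"moi":8,"nkt":0,"s":27,"xz":17}
After op 15 (add /y 0): {"moi":8,"nkt":0,"s":27,"xz":17,"y":0}
After op 16 (add /nl 76): {"moi":8,"nkt":0,"nl":76,"s":27,"xz":17,"y":0}
After op 17 (add /peu 4): {"moi":8,"nkt":0,"nl":76,"peu":4,"s":27,"xz":17,"y":0}
After op 18 (replace /y 27): {"moi":8,"nkt":0,"nl":76,"peu":4,"s":27,"xz":17,"y":27}
After op 19 (add /r 86): {"moi":8,"nkt":0,"nl":76,"peu":4,"r":86,"s":27,"xz":17,"y":27}
After op 20 (add /peu 41): {"moi":8,"nkt":0,"nl":76,"peu":41,"r":86,"s":27,"xz":17,"y":27}
After op 21 (replace /peu 98): {"moi":8,"nkt":0,"nl":76,"peu":98,"r":86,"s":27,"xz":17,"y":27}
After op 22 (add /mi 11): {"mi":11,"moi":8,"nkt":0,"nl":76,"peu":98,"r":86,"s":27,"xz":17,"y":27}
Value at /peu: 98

Answer: 98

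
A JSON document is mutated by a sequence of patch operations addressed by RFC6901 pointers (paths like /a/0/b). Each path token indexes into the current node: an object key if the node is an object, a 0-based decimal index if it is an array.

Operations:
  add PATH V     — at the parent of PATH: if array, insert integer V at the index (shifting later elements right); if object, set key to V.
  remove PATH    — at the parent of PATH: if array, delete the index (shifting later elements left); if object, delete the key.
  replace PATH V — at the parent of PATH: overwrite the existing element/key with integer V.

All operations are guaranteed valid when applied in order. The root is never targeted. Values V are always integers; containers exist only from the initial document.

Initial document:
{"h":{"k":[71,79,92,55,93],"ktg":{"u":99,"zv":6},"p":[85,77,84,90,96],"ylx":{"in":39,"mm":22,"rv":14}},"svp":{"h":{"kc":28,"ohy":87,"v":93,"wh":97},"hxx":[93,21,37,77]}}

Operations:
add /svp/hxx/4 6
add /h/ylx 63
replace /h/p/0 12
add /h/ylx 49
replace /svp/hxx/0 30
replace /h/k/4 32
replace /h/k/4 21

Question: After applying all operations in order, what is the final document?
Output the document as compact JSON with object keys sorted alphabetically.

Answer: {"h":{"k":[71,79,92,55,21],"ktg":{"u":99,"zv":6},"p":[12,77,84,90,96],"ylx":49},"svp":{"h":{"kc":28,"ohy":87,"v":93,"wh":97},"hxx":[30,21,37,77,6]}}

Derivation:
After op 1 (add /svp/hxx/4 6): {"h":{"k":[71,79,92,55,93],"ktg":{"u":99,"zv":6},"p":[85,77,84,90,96],"ylx":{"in":39,"mm":22,"rv":14}},"svp":{"h":{"kc":28,"ohy":87,"v":93,"wh":97},"hxx":[93,21,37,77,6]}}
After op 2 (add /h/ylx 63): {"h":{"k":[71,79,92,55,93],"ktg":{"u":99,"zv":6},"p":[85,77,84,90,96],"ylx":63},"svp":{"h":{"kc":28,"ohy":87,"v":93,"wh":97},"hxx":[93,21,37,77,6]}}
After op 3 (replace /h/p/0 12): {"h":{"k":[71,79,92,55,93],"ktg":{"u":99,"zv":6},"p":[12,77,84,90,96],"ylx":63},"svp":{"h":{"kc":28,"ohy":87,"v":93,"wh":97},"hxx":[93,21,37,77,6]}}
After op 4 (add /h/ylx 49): {"h":{"k":[71,79,92,55,93],"ktg":{"u":99,"zv":6},"p":[12,77,84,90,96],"ylx":49},"svp":{"h":{"kc":28,"ohy":87,"v":93,"wh":97},"hxx":[93,21,37,77,6]}}
After op 5 (replace /svp/hxx/0 30): {"h":{"k":[71,79,92,55,93],"ktg":{"u":99,"zv":6},"p":[12,77,84,90,96],"ylx":49},"svp":{"h":{"kc":28,"ohy":87,"v":93,"wh":97},"hxx":[30,21,37,77,6]}}
After op 6 (replace /h/k/4 32): {"h":{"k":[71,79,92,55,32],"ktg":{"u":99,"zv":6},"p":[12,77,84,90,96],"ylx":49},"svp":{"h":{"kc":28,"ohy":87,"v":93,"wh":97},"hxx":[30,21,37,77,6]}}
After op 7 (replace /h/k/4 21): {"h":{"k":[71,79,92,55,21],"ktg":{"u":99,"zv":6},"p":[12,77,84,90,96],"ylx":49},"svp":{"h":{"kc":28,"ohy":87,"v":93,"wh":97},"hxx":[30,21,37,77,6]}}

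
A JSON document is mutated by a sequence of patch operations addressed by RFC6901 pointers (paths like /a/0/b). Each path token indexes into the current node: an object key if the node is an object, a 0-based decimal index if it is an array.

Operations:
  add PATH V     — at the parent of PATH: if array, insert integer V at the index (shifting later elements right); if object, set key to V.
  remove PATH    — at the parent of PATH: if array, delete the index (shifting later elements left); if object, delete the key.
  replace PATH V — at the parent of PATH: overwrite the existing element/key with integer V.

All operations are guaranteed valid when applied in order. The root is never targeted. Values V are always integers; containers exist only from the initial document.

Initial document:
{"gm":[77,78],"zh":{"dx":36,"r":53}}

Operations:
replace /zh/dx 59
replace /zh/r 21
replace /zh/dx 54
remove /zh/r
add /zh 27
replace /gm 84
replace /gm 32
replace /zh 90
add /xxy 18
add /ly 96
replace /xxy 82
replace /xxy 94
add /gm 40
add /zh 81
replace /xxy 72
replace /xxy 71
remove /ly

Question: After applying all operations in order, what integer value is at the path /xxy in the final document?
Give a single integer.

After op 1 (replace /zh/dx 59): {"gm":[77,78],"zh":{"dx":59,"r":53}}
After op 2 (replace /zh/r 21): {"gm":[77,78],"zh":{"dx":59,"r":21}}
After op 3 (replace /zh/dx 54): {"gm":[77,78],"zh":{"dx":54,"r":21}}
After op 4 (remove /zh/r): {"gm":[77,78],"zh":{"dx":54}}
After op 5 (add /zh 27): {"gm":[77,78],"zh":27}
After op 6 (replace /gm 84): {"gm":84,"zh":27}
After op 7 (replace /gm 32): {"gm":32,"zh":27}
After op 8 (replace /zh 90): {"gm":32,"zh":90}
After op 9 (add /xxy 18): {"gm":32,"xxy":18,"zh":90}
After op 10 (add /ly 96): {"gm":32,"ly":96,"xxy":18,"zh":90}
After op 11 (replace /xxy 82): {"gm":32,"ly":96,"xxy":82,"zh":90}
After op 12 (replace /xxy 94): {"gm":32,"ly":96,"xxy":94,"zh":90}
After op 13 (add /gm 40): {"gm":40,"ly":96,"xxy":94,"zh":90}
After op 14 (add /zh 81): {"gm":40,"ly":96,"xxy":94,"zh":81}
After op 15 (replace /xxy 72): {"gm":40,"ly":96,"xxy":72,"zh":81}
After op 16 (replace /xxy 71): {"gm":40,"ly":96,"xxy":71,"zh":81}
After op 17 (remove /ly): {"gm":40,"xxy":71,"zh":81}
Value at /xxy: 71

Answer: 71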